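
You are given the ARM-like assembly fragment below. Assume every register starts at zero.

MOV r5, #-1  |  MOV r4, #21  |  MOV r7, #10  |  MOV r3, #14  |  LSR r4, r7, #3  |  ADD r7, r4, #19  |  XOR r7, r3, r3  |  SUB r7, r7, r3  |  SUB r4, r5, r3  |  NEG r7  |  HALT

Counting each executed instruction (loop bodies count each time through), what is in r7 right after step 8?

MOV r5, #-1 → r5=-1
MOV r4, #21 → r4=21
MOV r7, #10 → r7=10
MOV r3, #14 → r3=14
LSR r4, r7, #3 → r4=10>>3=1
ADD r7, r4, #19 → r7=1+19=20
XOR r7, r3, r3 → r7=14^14=0
SUB r7, r7, r3 → r7=0-14=-14
After step 8: r7 = -14.

-14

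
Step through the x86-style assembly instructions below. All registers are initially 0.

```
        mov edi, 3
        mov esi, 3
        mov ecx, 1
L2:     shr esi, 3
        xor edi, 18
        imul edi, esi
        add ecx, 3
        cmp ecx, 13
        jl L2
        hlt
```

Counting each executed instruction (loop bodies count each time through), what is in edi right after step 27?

0

after mov edi, 3: edi=3
after mov esi, 3: esi=3
after mov ecx, 1: ecx=1
after shr esi, 3: esi=3>>3=0
after xor edi, 18: edi=3^18=17
after imul edi, esi: edi=17*0=0
after add ecx, 3: ecx=1+3=4
cmp ecx, 13  (cmp 4,13)
jl L2: taken
after shr esi, 3: esi=0>>3=0
after xor edi, 18: edi=0^18=18
after imul edi, esi: edi=18*0=0
after add ecx, 3: ecx=4+3=7
cmp ecx, 13  (cmp 7,13)
jl L2: taken
after shr esi, 3: esi=0>>3=0
after xor edi, 18: edi=0^18=18
after imul edi, esi: edi=18*0=0
after add ecx, 3: ecx=7+3=10
cmp ecx, 13  (cmp 10,13)
jl L2: taken
after shr esi, 3: esi=0>>3=0
after xor edi, 18: edi=0^18=18
after imul edi, esi: edi=18*0=0
after add ecx, 3: ecx=10+3=13
cmp ecx, 13  (cmp 13,13)
jl L2: not taken
After step 27: edi = 0.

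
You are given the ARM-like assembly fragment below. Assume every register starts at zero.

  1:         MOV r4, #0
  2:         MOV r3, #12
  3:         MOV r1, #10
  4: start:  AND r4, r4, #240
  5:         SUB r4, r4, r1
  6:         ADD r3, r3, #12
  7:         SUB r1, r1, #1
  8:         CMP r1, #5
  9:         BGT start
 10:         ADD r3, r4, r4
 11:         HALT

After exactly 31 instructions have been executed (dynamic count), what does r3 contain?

after MOV r4, #0: r4=0
after MOV r3, #12: r3=12
after MOV r1, #10: r1=10
after AND r4, r4, #240: r4=0&240=0
after SUB r4, r4, r1: r4=0-10=-10
after ADD r3, r3, #12: r3=12+12=24
after SUB r1, r1, #1: r1=10-1=9
CMP r1, #5  (cmp 9,5)
BGT start: taken
after AND r4, r4, #240: r4=(-10)&240=240
after SUB r4, r4, r1: r4=240-9=231
after ADD r3, r3, #12: r3=24+12=36
after SUB r1, r1, #1: r1=9-1=8
CMP r1, #5  (cmp 8,5)
BGT start: taken
after AND r4, r4, #240: r4=231&240=224
after SUB r4, r4, r1: r4=224-8=216
after ADD r3, r3, #12: r3=36+12=48
after SUB r1, r1, #1: r1=8-1=7
CMP r1, #5  (cmp 7,5)
BGT start: taken
after AND r4, r4, #240: r4=216&240=208
after SUB r4, r4, r1: r4=208-7=201
after ADD r3, r3, #12: r3=48+12=60
after SUB r1, r1, #1: r1=7-1=6
CMP r1, #5  (cmp 6,5)
BGT start: taken
after AND r4, r4, #240: r4=201&240=192
after SUB r4, r4, r1: r4=192-6=186
after ADD r3, r3, #12: r3=60+12=72
after SUB r1, r1, #1: r1=6-1=5
After step 31: r3 = 72.

72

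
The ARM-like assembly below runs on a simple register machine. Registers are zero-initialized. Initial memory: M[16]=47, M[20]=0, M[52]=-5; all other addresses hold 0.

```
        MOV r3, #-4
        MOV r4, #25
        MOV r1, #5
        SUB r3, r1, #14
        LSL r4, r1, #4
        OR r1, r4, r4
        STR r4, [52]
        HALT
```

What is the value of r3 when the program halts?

MOV r3, #-4 → r3=-4
MOV r4, #25 → r4=25
MOV r1, #5 → r1=5
SUB r3, r1, #14 → r3=5-14=-9
LSL r4, r1, #4 → r4=5<<4=80
OR r1, r4, r4 → r1=80|80=80
STR r4, [52] → M[52]=80
halt.

-9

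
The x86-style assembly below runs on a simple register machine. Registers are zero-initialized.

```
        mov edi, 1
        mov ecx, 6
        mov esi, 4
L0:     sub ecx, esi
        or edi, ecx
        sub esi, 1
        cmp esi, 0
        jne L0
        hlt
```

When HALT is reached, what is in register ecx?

-4

after mov edi, 1: edi=1
after mov ecx, 6: ecx=6
after mov esi, 4: esi=4
after sub ecx, esi: ecx=6-4=2
after or edi, ecx: edi=1|2=3
after sub esi, 1: esi=4-1=3
cmp esi, 0  (cmp 3,0)
jne L0: taken
after sub ecx, esi: ecx=2-3=-1
after or edi, ecx: edi=3|(-1)=-1
after sub esi, 1: esi=3-1=2
cmp esi, 0  (cmp 2,0)
jne L0: taken
after sub ecx, esi: ecx=(-1)-2=-3
after or edi, ecx: edi=(-1)|(-3)=-1
after sub esi, 1: esi=2-1=1
cmp esi, 0  (cmp 1,0)
jne L0: taken
after sub ecx, esi: ecx=(-3)-1=-4
after or edi, ecx: edi=(-1)|(-4)=-1
after sub esi, 1: esi=1-1=0
cmp esi, 0  (cmp 0,0)
jne L0: not taken
halt.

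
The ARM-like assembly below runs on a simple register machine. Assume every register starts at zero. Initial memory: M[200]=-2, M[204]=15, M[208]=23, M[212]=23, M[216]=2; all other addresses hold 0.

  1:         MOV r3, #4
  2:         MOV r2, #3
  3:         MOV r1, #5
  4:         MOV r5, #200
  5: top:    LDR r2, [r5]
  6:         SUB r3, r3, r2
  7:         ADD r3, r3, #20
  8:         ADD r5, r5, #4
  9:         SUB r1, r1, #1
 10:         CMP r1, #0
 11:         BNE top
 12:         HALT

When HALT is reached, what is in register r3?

MOV r3, #4 → r3=4
MOV r2, #3 → r2=3
MOV r1, #5 → r1=5
MOV r5, #200 → r5=200
LDR r2, [r5] → r2=M[200]=-2
SUB r3, r3, r2 → r3=4-(-2)=6
ADD r3, r3, #20 → r3=6+20=26
ADD r5, r5, #4 → r5=200+4=204
SUB r1, r1, #1 → r1=5-1=4
CMP r1, #0  (cmp 4,0)
BNE top: taken
LDR r2, [r5] → r2=M[204]=15
SUB r3, r3, r2 → r3=26-15=11
ADD r3, r3, #20 → r3=11+20=31
ADD r5, r5, #4 → r5=204+4=208
SUB r1, r1, #1 → r1=4-1=3
CMP r1, #0  (cmp 3,0)
BNE top: taken
LDR r2, [r5] → r2=M[208]=23
SUB r3, r3, r2 → r3=31-23=8
ADD r3, r3, #20 → r3=8+20=28
ADD r5, r5, #4 → r5=208+4=212
SUB r1, r1, #1 → r1=3-1=2
CMP r1, #0  (cmp 2,0)
BNE top: taken
LDR r2, [r5] → r2=M[212]=23
SUB r3, r3, r2 → r3=28-23=5
ADD r3, r3, #20 → r3=5+20=25
ADD r5, r5, #4 → r5=212+4=216
SUB r1, r1, #1 → r1=2-1=1
CMP r1, #0  (cmp 1,0)
BNE top: taken
LDR r2, [r5] → r2=M[216]=2
SUB r3, r3, r2 → r3=25-2=23
ADD r3, r3, #20 → r3=23+20=43
ADD r5, r5, #4 → r5=216+4=220
SUB r1, r1, #1 → r1=1-1=0
CMP r1, #0  (cmp 0,0)
BNE top: not taken
halt.

43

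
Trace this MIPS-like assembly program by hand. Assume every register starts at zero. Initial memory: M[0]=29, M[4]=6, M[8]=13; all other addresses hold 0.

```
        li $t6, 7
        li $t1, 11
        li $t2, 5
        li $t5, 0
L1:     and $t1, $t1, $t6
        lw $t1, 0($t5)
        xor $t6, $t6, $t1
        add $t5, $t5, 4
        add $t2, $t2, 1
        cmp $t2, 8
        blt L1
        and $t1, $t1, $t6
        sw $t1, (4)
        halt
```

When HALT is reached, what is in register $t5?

12

$t6=7
$t1=11
$t2=5
$t5=0
$t1=11&7=3
$t1=M[0]=29
$t6=7^29=26
$t5=0+4=4
$t2=5+1=6
cmp $t2, 8  (cmp 6,8)
blt L1: taken
$t1=29&26=24
$t1=M[4]=6
$t6=26^6=28
$t5=4+4=8
$t2=6+1=7
cmp $t2, 8  (cmp 7,8)
blt L1: taken
$t1=6&28=4
$t1=M[8]=13
$t6=28^13=17
$t5=8+4=12
$t2=7+1=8
cmp $t2, 8  (cmp 8,8)
blt L1: not taken
$t1=13&17=1
sw $t1, (4) → M[4]=1
halt.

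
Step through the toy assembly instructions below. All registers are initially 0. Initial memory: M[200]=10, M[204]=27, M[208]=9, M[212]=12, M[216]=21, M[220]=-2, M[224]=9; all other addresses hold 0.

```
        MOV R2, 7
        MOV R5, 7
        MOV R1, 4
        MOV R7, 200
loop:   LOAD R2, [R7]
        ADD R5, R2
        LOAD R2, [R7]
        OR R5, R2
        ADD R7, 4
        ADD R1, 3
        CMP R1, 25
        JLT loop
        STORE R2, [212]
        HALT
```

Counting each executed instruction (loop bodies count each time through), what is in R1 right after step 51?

22

after MOV R2, 7: R2=7
after MOV R5, 7: R5=7
after MOV R1, 4: R1=4
after MOV R7, 200: R7=200
after LOAD R2, [R7]: R2=M[200]=10
after ADD R5, R2: R5=7+10=17
after LOAD R2, [R7]: R2=M[200]=10
after OR R5, R2: R5=17|10=27
after ADD R7, 4: R7=200+4=204
after ADD R1, 3: R1=4+3=7
CMP R1, 25  (cmp 7,25)
JLT loop: taken
after LOAD R2, [R7]: R2=M[204]=27
after ADD R5, R2: R5=27+27=54
after LOAD R2, [R7]: R2=M[204]=27
after OR R5, R2: R5=54|27=63
after ADD R7, 4: R7=204+4=208
after ADD R1, 3: R1=7+3=10
CMP R1, 25  (cmp 10,25)
JLT loop: taken
after LOAD R2, [R7]: R2=M[208]=9
after ADD R5, R2: R5=63+9=72
after LOAD R2, [R7]: R2=M[208]=9
after OR R5, R2: R5=72|9=73
after ADD R7, 4: R7=208+4=212
after ADD R1, 3: R1=10+3=13
CMP R1, 25  (cmp 13,25)
JLT loop: taken
after LOAD R2, [R7]: R2=M[212]=12
after ADD R5, R2: R5=73+12=85
after LOAD R2, [R7]: R2=M[212]=12
after OR R5, R2: R5=85|12=93
after ADD R7, 4: R7=212+4=216
after ADD R1, 3: R1=13+3=16
CMP R1, 25  (cmp 16,25)
JLT loop: taken
after LOAD R2, [R7]: R2=M[216]=21
after ADD R5, R2: R5=93+21=114
after LOAD R2, [R7]: R2=M[216]=21
after OR R5, R2: R5=114|21=119
after ADD R7, 4: R7=216+4=220
after ADD R1, 3: R1=16+3=19
CMP R1, 25  (cmp 19,25)
JLT loop: taken
after LOAD R2, [R7]: R2=M[220]=-2
after ADD R5, R2: R5=119+(-2)=117
after LOAD R2, [R7]: R2=M[220]=-2
after OR R5, R2: R5=117|(-2)=-1
after ADD R7, 4: R7=220+4=224
after ADD R1, 3: R1=19+3=22
CMP R1, 25  (cmp 22,25)
After step 51: R1 = 22.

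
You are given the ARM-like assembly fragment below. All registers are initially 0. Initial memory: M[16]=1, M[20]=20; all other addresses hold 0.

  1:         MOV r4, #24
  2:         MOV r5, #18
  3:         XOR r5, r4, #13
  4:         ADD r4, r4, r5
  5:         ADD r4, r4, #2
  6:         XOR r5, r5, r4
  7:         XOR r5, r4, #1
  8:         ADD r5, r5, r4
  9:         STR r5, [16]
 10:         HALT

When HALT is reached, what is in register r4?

47

r4=24
r5=18
r5=24^13=21
r4=24+21=45
r4=45+2=47
r5=21^47=58
r5=47^1=46
r5=46+47=93
STR r5, [16] → M[16]=93
halt.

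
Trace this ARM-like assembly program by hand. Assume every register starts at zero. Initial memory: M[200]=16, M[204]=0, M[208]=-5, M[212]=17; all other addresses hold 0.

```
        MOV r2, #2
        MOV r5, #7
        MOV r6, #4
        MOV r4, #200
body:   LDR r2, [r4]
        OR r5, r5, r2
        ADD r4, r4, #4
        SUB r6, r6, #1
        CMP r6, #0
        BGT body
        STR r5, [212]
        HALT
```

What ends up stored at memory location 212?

-1

after MOV r2, #2: r2=2
after MOV r5, #7: r5=7
after MOV r6, #4: r6=4
after MOV r4, #200: r4=200
after LDR r2, [r4]: r2=M[200]=16
after OR r5, r5, r2: r5=7|16=23
after ADD r4, r4, #4: r4=200+4=204
after SUB r6, r6, #1: r6=4-1=3
CMP r6, #0  (cmp 3,0)
BGT body: taken
after LDR r2, [r4]: r2=M[204]=0
after OR r5, r5, r2: r5=23|0=23
after ADD r4, r4, #4: r4=204+4=208
after SUB r6, r6, #1: r6=3-1=2
CMP r6, #0  (cmp 2,0)
BGT body: taken
after LDR r2, [r4]: r2=M[208]=-5
after OR r5, r5, r2: r5=23|(-5)=-1
after ADD r4, r4, #4: r4=208+4=212
after SUB r6, r6, #1: r6=2-1=1
CMP r6, #0  (cmp 1,0)
BGT body: taken
after LDR r2, [r4]: r2=M[212]=17
after OR r5, r5, r2: r5=(-1)|17=-1
after ADD r4, r4, #4: r4=212+4=216
after SUB r6, r6, #1: r6=1-1=0
CMP r6, #0  (cmp 0,0)
BGT body: not taken
STR r5, [212] → M[212]=-1
halt.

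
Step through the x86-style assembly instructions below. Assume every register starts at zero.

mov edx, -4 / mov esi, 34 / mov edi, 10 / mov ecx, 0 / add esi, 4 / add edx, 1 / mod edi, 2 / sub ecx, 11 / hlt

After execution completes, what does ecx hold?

-11

after mov edx, -4: edx=-4
after mov esi, 34: esi=34
after mov edi, 10: edi=10
after mov ecx, 0: ecx=0
after add esi, 4: esi=34+4=38
after add edx, 1: edx=(-4)+1=-3
after mod edi, 2: edi=10%2=0
after sub ecx, 11: ecx=0-11=-11
halt.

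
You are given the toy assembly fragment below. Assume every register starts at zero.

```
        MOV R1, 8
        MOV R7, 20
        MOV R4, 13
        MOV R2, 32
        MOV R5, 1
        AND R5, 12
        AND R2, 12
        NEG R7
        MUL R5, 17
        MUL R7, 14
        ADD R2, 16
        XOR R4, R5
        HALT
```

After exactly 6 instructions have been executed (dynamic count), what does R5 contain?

0

R1=8
R7=20
R4=13
R2=32
R5=1
R5=1&12=0
After step 6: R5 = 0.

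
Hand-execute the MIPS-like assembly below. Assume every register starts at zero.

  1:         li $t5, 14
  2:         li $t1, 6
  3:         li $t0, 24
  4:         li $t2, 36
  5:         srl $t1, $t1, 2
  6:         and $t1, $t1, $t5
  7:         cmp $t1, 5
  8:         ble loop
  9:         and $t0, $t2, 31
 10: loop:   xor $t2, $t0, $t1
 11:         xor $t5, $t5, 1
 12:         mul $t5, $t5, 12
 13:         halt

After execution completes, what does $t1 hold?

0

after li $t5, 14: $t5=14
after li $t1, 6: $t1=6
after li $t0, 24: $t0=24
after li $t2, 36: $t2=36
after srl $t1, $t1, 2: $t1=6>>2=1
after and $t1, $t1, $t5: $t1=1&14=0
cmp $t1, 5  (cmp 0,5)
ble loop: taken
after xor $t2, $t0, $t1: $t2=24^0=24
after xor $t5, $t5, 1: $t5=14^1=15
after mul $t5, $t5, 12: $t5=15*12=180
halt.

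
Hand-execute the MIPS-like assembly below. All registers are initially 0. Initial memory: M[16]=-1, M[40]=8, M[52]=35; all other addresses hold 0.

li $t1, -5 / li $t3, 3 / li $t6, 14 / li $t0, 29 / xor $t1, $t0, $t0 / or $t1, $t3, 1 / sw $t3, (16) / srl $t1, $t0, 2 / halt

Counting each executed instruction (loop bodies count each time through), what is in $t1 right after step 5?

li $t1, -5 → $t1=-5
li $t3, 3 → $t3=3
li $t6, 14 → $t6=14
li $t0, 29 → $t0=29
xor $t1, $t0, $t0 → $t1=29^29=0
After step 5: $t1 = 0.

0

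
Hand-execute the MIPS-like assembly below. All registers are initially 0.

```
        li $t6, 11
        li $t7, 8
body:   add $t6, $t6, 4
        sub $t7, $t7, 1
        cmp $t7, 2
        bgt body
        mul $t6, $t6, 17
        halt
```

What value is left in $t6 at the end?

after li $t6, 11: $t6=11
after li $t7, 8: $t7=8
after add $t6, $t6, 4: $t6=11+4=15
after sub $t7, $t7, 1: $t7=8-1=7
cmp $t7, 2  (cmp 7,2)
bgt body: taken
after add $t6, $t6, 4: $t6=15+4=19
after sub $t7, $t7, 1: $t7=7-1=6
cmp $t7, 2  (cmp 6,2)
bgt body: taken
after add $t6, $t6, 4: $t6=19+4=23
after sub $t7, $t7, 1: $t7=6-1=5
cmp $t7, 2  (cmp 5,2)
bgt body: taken
after add $t6, $t6, 4: $t6=23+4=27
after sub $t7, $t7, 1: $t7=5-1=4
cmp $t7, 2  (cmp 4,2)
bgt body: taken
after add $t6, $t6, 4: $t6=27+4=31
after sub $t7, $t7, 1: $t7=4-1=3
cmp $t7, 2  (cmp 3,2)
bgt body: taken
after add $t6, $t6, 4: $t6=31+4=35
after sub $t7, $t7, 1: $t7=3-1=2
cmp $t7, 2  (cmp 2,2)
bgt body: not taken
after mul $t6, $t6, 17: $t6=35*17=595
halt.

595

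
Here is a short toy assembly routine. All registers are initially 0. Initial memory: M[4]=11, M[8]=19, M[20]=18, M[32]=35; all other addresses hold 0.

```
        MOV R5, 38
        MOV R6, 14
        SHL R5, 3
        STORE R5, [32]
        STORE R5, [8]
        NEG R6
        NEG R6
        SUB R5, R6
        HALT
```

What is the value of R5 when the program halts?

MOV R5, 38 → R5=38
MOV R6, 14 → R6=14
SHL R5, 3 → R5=38<<3=304
STORE R5, [32] → M[32]=304
STORE R5, [8] → M[8]=304
NEG R6 → R6=-(14)=-14
NEG R6 → R6=-(-14)=14
SUB R5, R6 → R5=304-14=290
halt.

290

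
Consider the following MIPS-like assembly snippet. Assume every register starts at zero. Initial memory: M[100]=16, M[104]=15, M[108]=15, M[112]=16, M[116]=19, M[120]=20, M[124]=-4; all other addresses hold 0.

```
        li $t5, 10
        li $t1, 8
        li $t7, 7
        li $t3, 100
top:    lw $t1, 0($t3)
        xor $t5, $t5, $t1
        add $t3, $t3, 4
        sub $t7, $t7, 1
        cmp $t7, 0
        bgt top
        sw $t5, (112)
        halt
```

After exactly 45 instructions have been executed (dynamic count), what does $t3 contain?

128

after li $t5, 10: $t5=10
after li $t1, 8: $t1=8
after li $t7, 7: $t7=7
after li $t3, 100: $t3=100
after lw $t1, 0($t3): $t1=M[100]=16
after xor $t5, $t5, $t1: $t5=10^16=26
after add $t3, $t3, 4: $t3=100+4=104
after sub $t7, $t7, 1: $t7=7-1=6
cmp $t7, 0  (cmp 6,0)
bgt top: taken
after lw $t1, 0($t3): $t1=M[104]=15
after xor $t5, $t5, $t1: $t5=26^15=21
after add $t3, $t3, 4: $t3=104+4=108
after sub $t7, $t7, 1: $t7=6-1=5
cmp $t7, 0  (cmp 5,0)
bgt top: taken
after lw $t1, 0($t3): $t1=M[108]=15
after xor $t5, $t5, $t1: $t5=21^15=26
after add $t3, $t3, 4: $t3=108+4=112
after sub $t7, $t7, 1: $t7=5-1=4
cmp $t7, 0  (cmp 4,0)
bgt top: taken
after lw $t1, 0($t3): $t1=M[112]=16
after xor $t5, $t5, $t1: $t5=26^16=10
after add $t3, $t3, 4: $t3=112+4=116
after sub $t7, $t7, 1: $t7=4-1=3
cmp $t7, 0  (cmp 3,0)
bgt top: taken
after lw $t1, 0($t3): $t1=M[116]=19
after xor $t5, $t5, $t1: $t5=10^19=25
after add $t3, $t3, 4: $t3=116+4=120
after sub $t7, $t7, 1: $t7=3-1=2
cmp $t7, 0  (cmp 2,0)
bgt top: taken
after lw $t1, 0($t3): $t1=M[120]=20
after xor $t5, $t5, $t1: $t5=25^20=13
after add $t3, $t3, 4: $t3=120+4=124
after sub $t7, $t7, 1: $t7=2-1=1
cmp $t7, 0  (cmp 1,0)
bgt top: taken
after lw $t1, 0($t3): $t1=M[124]=-4
after xor $t5, $t5, $t1: $t5=13^(-4)=-15
after add $t3, $t3, 4: $t3=124+4=128
after sub $t7, $t7, 1: $t7=1-1=0
cmp $t7, 0  (cmp 0,0)
After step 45: $t3 = 128.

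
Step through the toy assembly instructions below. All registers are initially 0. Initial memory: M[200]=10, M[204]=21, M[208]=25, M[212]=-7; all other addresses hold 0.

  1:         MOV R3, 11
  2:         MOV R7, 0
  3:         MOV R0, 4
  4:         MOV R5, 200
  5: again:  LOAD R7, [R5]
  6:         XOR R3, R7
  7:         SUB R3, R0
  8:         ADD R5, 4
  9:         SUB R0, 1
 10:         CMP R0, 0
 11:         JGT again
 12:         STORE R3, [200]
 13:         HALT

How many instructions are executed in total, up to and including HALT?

after MOV R3, 11: R3=11
after MOV R7, 0: R7=0
after MOV R0, 4: R0=4
after MOV R5, 200: R5=200
after LOAD R7, [R5]: R7=M[200]=10
after XOR R3, R7: R3=11^10=1
after SUB R3, R0: R3=1-4=-3
after ADD R5, 4: R5=200+4=204
after SUB R0, 1: R0=4-1=3
CMP R0, 0  (cmp 3,0)
JGT again: taken
after LOAD R7, [R5]: R7=M[204]=21
after XOR R3, R7: R3=(-3)^21=-24
after SUB R3, R0: R3=(-24)-3=-27
after ADD R5, 4: R5=204+4=208
after SUB R0, 1: R0=3-1=2
CMP R0, 0  (cmp 2,0)
JGT again: taken
after LOAD R7, [R5]: R7=M[208]=25
after XOR R3, R7: R3=(-27)^25=-4
after SUB R3, R0: R3=(-4)-2=-6
after ADD R5, 4: R5=208+4=212
after SUB R0, 1: R0=2-1=1
CMP R0, 0  (cmp 1,0)
JGT again: taken
after LOAD R7, [R5]: R7=M[212]=-7
after XOR R3, R7: R3=(-6)^(-7)=3
after SUB R3, R0: R3=3-1=2
after ADD R5, 4: R5=212+4=216
after SUB R0, 1: R0=1-1=0
CMP R0, 0  (cmp 0,0)
JGT again: not taken
STORE R3, [200] → M[200]=2
halt.
Total executed instructions: 34.

34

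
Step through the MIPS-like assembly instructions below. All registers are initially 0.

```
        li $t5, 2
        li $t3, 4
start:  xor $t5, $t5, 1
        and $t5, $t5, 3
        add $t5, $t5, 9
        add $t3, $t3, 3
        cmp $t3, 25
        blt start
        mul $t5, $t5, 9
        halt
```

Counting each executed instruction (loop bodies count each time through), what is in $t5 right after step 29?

li $t5, 2 → $t5=2
li $t3, 4 → $t3=4
xor $t5, $t5, 1 → $t5=2^1=3
and $t5, $t5, 3 → $t5=3&3=3
add $t5, $t5, 9 → $t5=3+9=12
add $t3, $t3, 3 → $t3=4+3=7
cmp $t3, 25  (cmp 7,25)
blt start: taken
xor $t5, $t5, 1 → $t5=12^1=13
and $t5, $t5, 3 → $t5=13&3=1
add $t5, $t5, 9 → $t5=1+9=10
add $t3, $t3, 3 → $t3=7+3=10
cmp $t3, 25  (cmp 10,25)
blt start: taken
xor $t5, $t5, 1 → $t5=10^1=11
and $t5, $t5, 3 → $t5=11&3=3
add $t5, $t5, 9 → $t5=3+9=12
add $t3, $t3, 3 → $t3=10+3=13
cmp $t3, 25  (cmp 13,25)
blt start: taken
xor $t5, $t5, 1 → $t5=12^1=13
and $t5, $t5, 3 → $t5=13&3=1
add $t5, $t5, 9 → $t5=1+9=10
add $t3, $t3, 3 → $t3=13+3=16
cmp $t3, 25  (cmp 16,25)
blt start: taken
xor $t5, $t5, 1 → $t5=10^1=11
and $t5, $t5, 3 → $t5=11&3=3
add $t5, $t5, 9 → $t5=3+9=12
After step 29: $t5 = 12.

12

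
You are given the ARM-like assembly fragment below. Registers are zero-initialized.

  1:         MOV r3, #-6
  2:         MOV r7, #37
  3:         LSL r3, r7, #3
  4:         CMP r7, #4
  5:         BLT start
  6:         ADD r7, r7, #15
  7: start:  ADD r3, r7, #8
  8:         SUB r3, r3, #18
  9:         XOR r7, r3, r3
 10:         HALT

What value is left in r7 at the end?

0

MOV r3, #-6 → r3=-6
MOV r7, #37 → r7=37
LSL r3, r7, #3 → r3=37<<3=296
CMP r7, #4  (cmp 37,4)
BLT start: not taken
ADD r7, r7, #15 → r7=37+15=52
ADD r3, r7, #8 → r3=52+8=60
SUB r3, r3, #18 → r3=60-18=42
XOR r7, r3, r3 → r7=42^42=0
halt.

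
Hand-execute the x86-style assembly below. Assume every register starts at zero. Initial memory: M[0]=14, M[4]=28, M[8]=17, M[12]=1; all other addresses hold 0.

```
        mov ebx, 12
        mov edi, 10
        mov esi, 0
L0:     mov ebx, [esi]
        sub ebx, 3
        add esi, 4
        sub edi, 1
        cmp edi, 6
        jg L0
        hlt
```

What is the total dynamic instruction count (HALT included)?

ebx=12
edi=10
esi=0
ebx=M[0]=14
ebx=14-3=11
esi=0+4=4
edi=10-1=9
cmp edi, 6  (cmp 9,6)
jg L0: taken
ebx=M[4]=28
ebx=28-3=25
esi=4+4=8
edi=9-1=8
cmp edi, 6  (cmp 8,6)
jg L0: taken
ebx=M[8]=17
ebx=17-3=14
esi=8+4=12
edi=8-1=7
cmp edi, 6  (cmp 7,6)
jg L0: taken
ebx=M[12]=1
ebx=1-3=-2
esi=12+4=16
edi=7-1=6
cmp edi, 6  (cmp 6,6)
jg L0: not taken
halt.
Total executed instructions: 28.

28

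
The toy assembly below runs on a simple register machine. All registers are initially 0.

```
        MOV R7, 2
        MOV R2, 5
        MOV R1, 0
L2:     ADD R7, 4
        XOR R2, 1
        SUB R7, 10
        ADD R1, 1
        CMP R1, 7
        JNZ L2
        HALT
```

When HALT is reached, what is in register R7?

-40

after MOV R7, 2: R7=2
after MOV R2, 5: R2=5
after MOV R1, 0: R1=0
after ADD R7, 4: R7=2+4=6
after XOR R2, 1: R2=5^1=4
after SUB R7, 10: R7=6-10=-4
after ADD R1, 1: R1=0+1=1
CMP R1, 7  (cmp 1,7)
JNZ L2: taken
after ADD R7, 4: R7=(-4)+4=0
after XOR R2, 1: R2=4^1=5
after SUB R7, 10: R7=0-10=-10
after ADD R1, 1: R1=1+1=2
CMP R1, 7  (cmp 2,7)
JNZ L2: taken
after ADD R7, 4: R7=(-10)+4=-6
after XOR R2, 1: R2=5^1=4
after SUB R7, 10: R7=(-6)-10=-16
after ADD R1, 1: R1=2+1=3
CMP R1, 7  (cmp 3,7)
JNZ L2: taken
after ADD R7, 4: R7=(-16)+4=-12
after XOR R2, 1: R2=4^1=5
after SUB R7, 10: R7=(-12)-10=-22
after ADD R1, 1: R1=3+1=4
CMP R1, 7  (cmp 4,7)
JNZ L2: taken
after ADD R7, 4: R7=(-22)+4=-18
after XOR R2, 1: R2=5^1=4
after SUB R7, 10: R7=(-18)-10=-28
after ADD R1, 1: R1=4+1=5
CMP R1, 7  (cmp 5,7)
JNZ L2: taken
after ADD R7, 4: R7=(-28)+4=-24
after XOR R2, 1: R2=4^1=5
after SUB R7, 10: R7=(-24)-10=-34
after ADD R1, 1: R1=5+1=6
CMP R1, 7  (cmp 6,7)
JNZ L2: taken
after ADD R7, 4: R7=(-34)+4=-30
after XOR R2, 1: R2=5^1=4
after SUB R7, 10: R7=(-30)-10=-40
after ADD R1, 1: R1=6+1=7
CMP R1, 7  (cmp 7,7)
JNZ L2: not taken
halt.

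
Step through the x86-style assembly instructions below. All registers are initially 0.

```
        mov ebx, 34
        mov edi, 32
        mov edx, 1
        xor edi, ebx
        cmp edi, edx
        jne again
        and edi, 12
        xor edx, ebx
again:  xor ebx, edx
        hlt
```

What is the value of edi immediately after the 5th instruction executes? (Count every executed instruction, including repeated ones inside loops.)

ebx=34
edi=32
edx=1
edi=32^34=2
cmp edi, edx  (cmp 2,1)
After step 5: edi = 2.

2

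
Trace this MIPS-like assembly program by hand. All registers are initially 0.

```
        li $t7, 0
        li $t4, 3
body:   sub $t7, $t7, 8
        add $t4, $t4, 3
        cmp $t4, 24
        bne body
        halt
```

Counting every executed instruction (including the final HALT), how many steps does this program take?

31

li $t7, 0 → $t7=0
li $t4, 3 → $t4=3
sub $t7, $t7, 8 → $t7=0-8=-8
add $t4, $t4, 3 → $t4=3+3=6
cmp $t4, 24  (cmp 6,24)
bne body: taken
sub $t7, $t7, 8 → $t7=(-8)-8=-16
add $t4, $t4, 3 → $t4=6+3=9
cmp $t4, 24  (cmp 9,24)
bne body: taken
sub $t7, $t7, 8 → $t7=(-16)-8=-24
add $t4, $t4, 3 → $t4=9+3=12
cmp $t4, 24  (cmp 12,24)
bne body: taken
sub $t7, $t7, 8 → $t7=(-24)-8=-32
add $t4, $t4, 3 → $t4=12+3=15
cmp $t4, 24  (cmp 15,24)
bne body: taken
sub $t7, $t7, 8 → $t7=(-32)-8=-40
add $t4, $t4, 3 → $t4=15+3=18
cmp $t4, 24  (cmp 18,24)
bne body: taken
sub $t7, $t7, 8 → $t7=(-40)-8=-48
add $t4, $t4, 3 → $t4=18+3=21
cmp $t4, 24  (cmp 21,24)
bne body: taken
sub $t7, $t7, 8 → $t7=(-48)-8=-56
add $t4, $t4, 3 → $t4=21+3=24
cmp $t4, 24  (cmp 24,24)
bne body: not taken
halt.
Total executed instructions: 31.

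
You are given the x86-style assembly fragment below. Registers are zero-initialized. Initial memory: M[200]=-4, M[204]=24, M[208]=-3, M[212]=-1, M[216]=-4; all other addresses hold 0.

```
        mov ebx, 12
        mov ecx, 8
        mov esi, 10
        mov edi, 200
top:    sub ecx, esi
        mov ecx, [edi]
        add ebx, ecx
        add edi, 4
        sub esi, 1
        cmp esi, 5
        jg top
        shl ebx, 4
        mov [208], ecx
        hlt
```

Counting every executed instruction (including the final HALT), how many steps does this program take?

42

mov ebx, 12 → ebx=12
mov ecx, 8 → ecx=8
mov esi, 10 → esi=10
mov edi, 200 → edi=200
sub ecx, esi → ecx=8-10=-2
mov ecx, [edi] → ecx=M[200]=-4
add ebx, ecx → ebx=12+(-4)=8
add edi, 4 → edi=200+4=204
sub esi, 1 → esi=10-1=9
cmp esi, 5  (cmp 9,5)
jg top: taken
sub ecx, esi → ecx=(-4)-9=-13
mov ecx, [edi] → ecx=M[204]=24
add ebx, ecx → ebx=8+24=32
add edi, 4 → edi=204+4=208
sub esi, 1 → esi=9-1=8
cmp esi, 5  (cmp 8,5)
jg top: taken
sub ecx, esi → ecx=24-8=16
mov ecx, [edi] → ecx=M[208]=-3
add ebx, ecx → ebx=32+(-3)=29
add edi, 4 → edi=208+4=212
sub esi, 1 → esi=8-1=7
cmp esi, 5  (cmp 7,5)
jg top: taken
sub ecx, esi → ecx=(-3)-7=-10
mov ecx, [edi] → ecx=M[212]=-1
add ebx, ecx → ebx=29+(-1)=28
add edi, 4 → edi=212+4=216
sub esi, 1 → esi=7-1=6
cmp esi, 5  (cmp 6,5)
jg top: taken
sub ecx, esi → ecx=(-1)-6=-7
mov ecx, [edi] → ecx=M[216]=-4
add ebx, ecx → ebx=28+(-4)=24
add edi, 4 → edi=216+4=220
sub esi, 1 → esi=6-1=5
cmp esi, 5  (cmp 5,5)
jg top: not taken
shl ebx, 4 → ebx=24<<4=384
mov [208], ecx → M[208]=-4
halt.
Total executed instructions: 42.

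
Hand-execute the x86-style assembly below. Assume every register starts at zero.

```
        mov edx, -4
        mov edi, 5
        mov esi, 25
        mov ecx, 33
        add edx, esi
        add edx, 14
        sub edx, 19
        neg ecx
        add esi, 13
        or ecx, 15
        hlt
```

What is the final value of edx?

16

after mov edx, -4: edx=-4
after mov edi, 5: edi=5
after mov esi, 25: esi=25
after mov ecx, 33: ecx=33
after add edx, esi: edx=(-4)+25=21
after add edx, 14: edx=21+14=35
after sub edx, 19: edx=35-19=16
after neg ecx: ecx=-(33)=-33
after add esi, 13: esi=25+13=38
after or ecx, 15: ecx=(-33)|15=-33
halt.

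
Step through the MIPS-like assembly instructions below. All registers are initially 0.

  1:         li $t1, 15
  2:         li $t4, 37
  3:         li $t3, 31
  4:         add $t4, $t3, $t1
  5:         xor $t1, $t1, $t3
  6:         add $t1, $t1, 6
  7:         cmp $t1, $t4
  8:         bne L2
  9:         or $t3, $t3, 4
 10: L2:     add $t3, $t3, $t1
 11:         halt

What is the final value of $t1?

22

$t1=15
$t4=37
$t3=31
$t4=31+15=46
$t1=15^31=16
$t1=16+6=22
cmp $t1, $t4  (cmp 22,46)
bne L2: taken
$t3=31+22=53
halt.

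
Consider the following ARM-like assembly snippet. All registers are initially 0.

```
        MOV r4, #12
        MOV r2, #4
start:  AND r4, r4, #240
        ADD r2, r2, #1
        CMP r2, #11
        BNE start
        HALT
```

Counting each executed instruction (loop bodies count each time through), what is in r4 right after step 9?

after MOV r4, #12: r4=12
after MOV r2, #4: r2=4
after AND r4, r4, #240: r4=12&240=0
after ADD r2, r2, #1: r2=4+1=5
CMP r2, #11  (cmp 5,11)
BNE start: taken
after AND r4, r4, #240: r4=0&240=0
after ADD r2, r2, #1: r2=5+1=6
CMP r2, #11  (cmp 6,11)
After step 9: r4 = 0.

0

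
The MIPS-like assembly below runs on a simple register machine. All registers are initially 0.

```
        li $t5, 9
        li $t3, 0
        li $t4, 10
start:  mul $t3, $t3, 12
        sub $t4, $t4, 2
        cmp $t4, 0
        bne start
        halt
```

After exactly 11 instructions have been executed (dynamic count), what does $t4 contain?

6

li $t5, 9 → $t5=9
li $t3, 0 → $t3=0
li $t4, 10 → $t4=10
mul $t3, $t3, 12 → $t3=0*12=0
sub $t4, $t4, 2 → $t4=10-2=8
cmp $t4, 0  (cmp 8,0)
bne start: taken
mul $t3, $t3, 12 → $t3=0*12=0
sub $t4, $t4, 2 → $t4=8-2=6
cmp $t4, 0  (cmp 6,0)
bne start: taken
After step 11: $t4 = 6.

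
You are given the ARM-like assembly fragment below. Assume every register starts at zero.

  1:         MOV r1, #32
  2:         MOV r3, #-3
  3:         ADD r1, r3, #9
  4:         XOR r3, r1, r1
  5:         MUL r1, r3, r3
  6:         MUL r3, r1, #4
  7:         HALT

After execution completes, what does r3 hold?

0

after MOV r1, #32: r1=32
after MOV r3, #-3: r3=-3
after ADD r1, r3, #9: r1=(-3)+9=6
after XOR r3, r1, r1: r3=6^6=0
after MUL r1, r3, r3: r1=0*0=0
after MUL r3, r1, #4: r3=0*4=0
halt.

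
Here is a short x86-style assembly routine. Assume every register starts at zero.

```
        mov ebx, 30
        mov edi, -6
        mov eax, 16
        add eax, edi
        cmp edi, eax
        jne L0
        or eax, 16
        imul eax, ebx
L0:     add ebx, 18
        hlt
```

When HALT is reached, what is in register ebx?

48

after mov ebx, 30: ebx=30
after mov edi, -6: edi=-6
after mov eax, 16: eax=16
after add eax, edi: eax=16+(-6)=10
cmp edi, eax  (cmp -6,10)
jne L0: taken
after add ebx, 18: ebx=30+18=48
halt.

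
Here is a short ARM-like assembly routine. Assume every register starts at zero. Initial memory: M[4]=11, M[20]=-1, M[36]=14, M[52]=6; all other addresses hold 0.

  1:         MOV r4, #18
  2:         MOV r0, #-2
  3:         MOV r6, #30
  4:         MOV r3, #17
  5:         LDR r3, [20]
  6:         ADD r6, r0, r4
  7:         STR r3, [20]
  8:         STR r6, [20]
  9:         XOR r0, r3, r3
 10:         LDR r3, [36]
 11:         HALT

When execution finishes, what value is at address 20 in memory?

MOV r4, #18 → r4=18
MOV r0, #-2 → r0=-2
MOV r6, #30 → r6=30
MOV r3, #17 → r3=17
LDR r3, [20] → r3=M[20]=-1
ADD r6, r0, r4 → r6=(-2)+18=16
STR r3, [20] → M[20]=-1
STR r6, [20] → M[20]=16
XOR r0, r3, r3 → r0=(-1)^(-1)=0
LDR r3, [36] → r3=M[36]=14
halt.

16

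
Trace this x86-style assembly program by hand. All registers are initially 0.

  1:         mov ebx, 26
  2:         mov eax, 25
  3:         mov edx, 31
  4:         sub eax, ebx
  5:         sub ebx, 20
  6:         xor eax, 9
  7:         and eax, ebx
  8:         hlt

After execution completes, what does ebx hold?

6

after mov ebx, 26: ebx=26
after mov eax, 25: eax=25
after mov edx, 31: edx=31
after sub eax, ebx: eax=25-26=-1
after sub ebx, 20: ebx=26-20=6
after xor eax, 9: eax=(-1)^9=-10
after and eax, ebx: eax=(-10)&6=6
halt.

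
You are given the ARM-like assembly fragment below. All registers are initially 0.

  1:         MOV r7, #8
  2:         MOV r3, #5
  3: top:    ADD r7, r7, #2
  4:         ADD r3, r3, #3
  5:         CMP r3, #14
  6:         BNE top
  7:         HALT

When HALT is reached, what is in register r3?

14

MOV r7, #8 → r7=8
MOV r3, #5 → r3=5
ADD r7, r7, #2 → r7=8+2=10
ADD r3, r3, #3 → r3=5+3=8
CMP r3, #14  (cmp 8,14)
BNE top: taken
ADD r7, r7, #2 → r7=10+2=12
ADD r3, r3, #3 → r3=8+3=11
CMP r3, #14  (cmp 11,14)
BNE top: taken
ADD r7, r7, #2 → r7=12+2=14
ADD r3, r3, #3 → r3=11+3=14
CMP r3, #14  (cmp 14,14)
BNE top: not taken
halt.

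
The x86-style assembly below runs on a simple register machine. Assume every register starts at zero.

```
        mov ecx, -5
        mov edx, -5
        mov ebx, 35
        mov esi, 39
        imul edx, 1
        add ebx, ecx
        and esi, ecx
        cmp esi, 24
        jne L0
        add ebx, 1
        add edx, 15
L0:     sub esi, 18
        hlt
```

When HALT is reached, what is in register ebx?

ecx=-5
edx=-5
ebx=35
esi=39
edx=(-5)*1=-5
ebx=35+(-5)=30
esi=39&(-5)=35
cmp esi, 24  (cmp 35,24)
jne L0: taken
esi=35-18=17
halt.

30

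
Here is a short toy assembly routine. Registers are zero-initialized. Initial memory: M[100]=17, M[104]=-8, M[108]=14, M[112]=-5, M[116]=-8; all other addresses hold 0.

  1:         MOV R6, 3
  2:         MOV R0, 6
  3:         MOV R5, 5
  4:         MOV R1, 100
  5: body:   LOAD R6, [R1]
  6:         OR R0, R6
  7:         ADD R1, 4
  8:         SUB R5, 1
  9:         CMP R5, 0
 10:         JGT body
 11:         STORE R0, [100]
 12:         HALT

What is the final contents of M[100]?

after MOV R6, 3: R6=3
after MOV R0, 6: R0=6
after MOV R5, 5: R5=5
after MOV R1, 100: R1=100
after LOAD R6, [R1]: R6=M[100]=17
after OR R0, R6: R0=6|17=23
after ADD R1, 4: R1=100+4=104
after SUB R5, 1: R5=5-1=4
CMP R5, 0  (cmp 4,0)
JGT body: taken
after LOAD R6, [R1]: R6=M[104]=-8
after OR R0, R6: R0=23|(-8)=-1
after ADD R1, 4: R1=104+4=108
after SUB R5, 1: R5=4-1=3
CMP R5, 0  (cmp 3,0)
JGT body: taken
after LOAD R6, [R1]: R6=M[108]=14
after OR R0, R6: R0=(-1)|14=-1
after ADD R1, 4: R1=108+4=112
after SUB R5, 1: R5=3-1=2
CMP R5, 0  (cmp 2,0)
JGT body: taken
after LOAD R6, [R1]: R6=M[112]=-5
after OR R0, R6: R0=(-1)|(-5)=-1
after ADD R1, 4: R1=112+4=116
after SUB R5, 1: R5=2-1=1
CMP R5, 0  (cmp 1,0)
JGT body: taken
after LOAD R6, [R1]: R6=M[116]=-8
after OR R0, R6: R0=(-1)|(-8)=-1
after ADD R1, 4: R1=116+4=120
after SUB R5, 1: R5=1-1=0
CMP R5, 0  (cmp 0,0)
JGT body: not taken
STORE R0, [100] → M[100]=-1
halt.

-1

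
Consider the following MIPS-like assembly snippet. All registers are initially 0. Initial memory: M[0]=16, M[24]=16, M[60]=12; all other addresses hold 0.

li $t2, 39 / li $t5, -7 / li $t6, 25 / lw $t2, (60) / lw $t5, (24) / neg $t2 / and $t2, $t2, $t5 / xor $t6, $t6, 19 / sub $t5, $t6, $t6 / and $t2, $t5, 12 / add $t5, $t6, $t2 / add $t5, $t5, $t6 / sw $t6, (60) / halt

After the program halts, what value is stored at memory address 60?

$t2=39
$t5=-7
$t6=25
$t2=M[60]=12
$t5=M[24]=16
$t2=-(12)=-12
$t2=(-12)&16=16
$t6=25^19=10
$t5=10-10=0
$t2=0&12=0
$t5=10+0=10
$t5=10+10=20
sw $t6, (60) → M[60]=10
halt.

10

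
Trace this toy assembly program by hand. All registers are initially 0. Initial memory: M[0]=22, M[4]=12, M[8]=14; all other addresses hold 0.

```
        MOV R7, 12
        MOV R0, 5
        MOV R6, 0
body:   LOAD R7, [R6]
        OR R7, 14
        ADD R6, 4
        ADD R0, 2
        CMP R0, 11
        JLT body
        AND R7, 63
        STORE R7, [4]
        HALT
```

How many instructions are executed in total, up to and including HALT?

MOV R7, 12 → R7=12
MOV R0, 5 → R0=5
MOV R6, 0 → R6=0
LOAD R7, [R6] → R7=M[0]=22
OR R7, 14 → R7=22|14=30
ADD R6, 4 → R6=0+4=4
ADD R0, 2 → R0=5+2=7
CMP R0, 11  (cmp 7,11)
JLT body: taken
LOAD R7, [R6] → R7=M[4]=12
OR R7, 14 → R7=12|14=14
ADD R6, 4 → R6=4+4=8
ADD R0, 2 → R0=7+2=9
CMP R0, 11  (cmp 9,11)
JLT body: taken
LOAD R7, [R6] → R7=M[8]=14
OR R7, 14 → R7=14|14=14
ADD R6, 4 → R6=8+4=12
ADD R0, 2 → R0=9+2=11
CMP R0, 11  (cmp 11,11)
JLT body: not taken
AND R7, 63 → R7=14&63=14
STORE R7, [4] → M[4]=14
halt.
Total executed instructions: 24.

24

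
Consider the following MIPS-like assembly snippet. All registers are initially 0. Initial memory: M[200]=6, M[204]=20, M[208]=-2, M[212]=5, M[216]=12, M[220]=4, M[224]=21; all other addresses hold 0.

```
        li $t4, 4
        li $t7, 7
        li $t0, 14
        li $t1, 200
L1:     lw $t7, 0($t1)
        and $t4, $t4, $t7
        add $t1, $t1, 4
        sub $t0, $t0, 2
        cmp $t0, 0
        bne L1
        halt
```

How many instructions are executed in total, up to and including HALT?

47

$t4=4
$t7=7
$t0=14
$t1=200
$t7=M[200]=6
$t4=4&6=4
$t1=200+4=204
$t0=14-2=12
cmp $t0, 0  (cmp 12,0)
bne L1: taken
$t7=M[204]=20
$t4=4&20=4
$t1=204+4=208
$t0=12-2=10
cmp $t0, 0  (cmp 10,0)
bne L1: taken
$t7=M[208]=-2
$t4=4&(-2)=4
$t1=208+4=212
$t0=10-2=8
cmp $t0, 0  (cmp 8,0)
bne L1: taken
$t7=M[212]=5
$t4=4&5=4
$t1=212+4=216
$t0=8-2=6
cmp $t0, 0  (cmp 6,0)
bne L1: taken
$t7=M[216]=12
$t4=4&12=4
$t1=216+4=220
$t0=6-2=4
cmp $t0, 0  (cmp 4,0)
bne L1: taken
$t7=M[220]=4
$t4=4&4=4
$t1=220+4=224
$t0=4-2=2
cmp $t0, 0  (cmp 2,0)
bne L1: taken
$t7=M[224]=21
$t4=4&21=4
$t1=224+4=228
$t0=2-2=0
cmp $t0, 0  (cmp 0,0)
bne L1: not taken
halt.
Total executed instructions: 47.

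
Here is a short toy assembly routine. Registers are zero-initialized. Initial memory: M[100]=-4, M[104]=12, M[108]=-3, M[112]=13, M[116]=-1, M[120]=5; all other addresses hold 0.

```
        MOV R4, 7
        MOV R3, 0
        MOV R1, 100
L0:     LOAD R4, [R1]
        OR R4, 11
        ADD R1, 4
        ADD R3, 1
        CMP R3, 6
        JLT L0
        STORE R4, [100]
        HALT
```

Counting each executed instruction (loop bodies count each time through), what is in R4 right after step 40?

MOV R4, 7 → R4=7
MOV R3, 0 → R3=0
MOV R1, 100 → R1=100
LOAD R4, [R1] → R4=M[100]=-4
OR R4, 11 → R4=(-4)|11=-1
ADD R1, 4 → R1=100+4=104
ADD R3, 1 → R3=0+1=1
CMP R3, 6  (cmp 1,6)
JLT L0: taken
LOAD R4, [R1] → R4=M[104]=12
OR R4, 11 → R4=12|11=15
ADD R1, 4 → R1=104+4=108
ADD R3, 1 → R3=1+1=2
CMP R3, 6  (cmp 2,6)
JLT L0: taken
LOAD R4, [R1] → R4=M[108]=-3
OR R4, 11 → R4=(-3)|11=-1
ADD R1, 4 → R1=108+4=112
ADD R3, 1 → R3=2+1=3
CMP R3, 6  (cmp 3,6)
JLT L0: taken
LOAD R4, [R1] → R4=M[112]=13
OR R4, 11 → R4=13|11=15
ADD R1, 4 → R1=112+4=116
ADD R3, 1 → R3=3+1=4
CMP R3, 6  (cmp 4,6)
JLT L0: taken
LOAD R4, [R1] → R4=M[116]=-1
OR R4, 11 → R4=(-1)|11=-1
ADD R1, 4 → R1=116+4=120
ADD R3, 1 → R3=4+1=5
CMP R3, 6  (cmp 5,6)
JLT L0: taken
LOAD R4, [R1] → R4=M[120]=5
OR R4, 11 → R4=5|11=15
ADD R1, 4 → R1=120+4=124
ADD R3, 1 → R3=5+1=6
CMP R3, 6  (cmp 6,6)
JLT L0: not taken
STORE R4, [100] → M[100]=15
After step 40: R4 = 15.

15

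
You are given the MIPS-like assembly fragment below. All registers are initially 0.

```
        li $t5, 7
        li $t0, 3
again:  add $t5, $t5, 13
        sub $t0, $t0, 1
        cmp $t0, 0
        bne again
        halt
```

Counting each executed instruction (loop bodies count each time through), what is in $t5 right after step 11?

46

after li $t5, 7: $t5=7
after li $t0, 3: $t0=3
after add $t5, $t5, 13: $t5=7+13=20
after sub $t0, $t0, 1: $t0=3-1=2
cmp $t0, 0  (cmp 2,0)
bne again: taken
after add $t5, $t5, 13: $t5=20+13=33
after sub $t0, $t0, 1: $t0=2-1=1
cmp $t0, 0  (cmp 1,0)
bne again: taken
after add $t5, $t5, 13: $t5=33+13=46
After step 11: $t5 = 46.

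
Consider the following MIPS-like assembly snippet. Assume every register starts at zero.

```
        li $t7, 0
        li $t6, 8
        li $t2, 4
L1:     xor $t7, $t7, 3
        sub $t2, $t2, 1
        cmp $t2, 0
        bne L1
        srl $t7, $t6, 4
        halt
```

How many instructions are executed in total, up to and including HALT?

li $t7, 0 → $t7=0
li $t6, 8 → $t6=8
li $t2, 4 → $t2=4
xor $t7, $t7, 3 → $t7=0^3=3
sub $t2, $t2, 1 → $t2=4-1=3
cmp $t2, 0  (cmp 3,0)
bne L1: taken
xor $t7, $t7, 3 → $t7=3^3=0
sub $t2, $t2, 1 → $t2=3-1=2
cmp $t2, 0  (cmp 2,0)
bne L1: taken
xor $t7, $t7, 3 → $t7=0^3=3
sub $t2, $t2, 1 → $t2=2-1=1
cmp $t2, 0  (cmp 1,0)
bne L1: taken
xor $t7, $t7, 3 → $t7=3^3=0
sub $t2, $t2, 1 → $t2=1-1=0
cmp $t2, 0  (cmp 0,0)
bne L1: not taken
srl $t7, $t6, 4 → $t7=8>>4=0
halt.
Total executed instructions: 21.

21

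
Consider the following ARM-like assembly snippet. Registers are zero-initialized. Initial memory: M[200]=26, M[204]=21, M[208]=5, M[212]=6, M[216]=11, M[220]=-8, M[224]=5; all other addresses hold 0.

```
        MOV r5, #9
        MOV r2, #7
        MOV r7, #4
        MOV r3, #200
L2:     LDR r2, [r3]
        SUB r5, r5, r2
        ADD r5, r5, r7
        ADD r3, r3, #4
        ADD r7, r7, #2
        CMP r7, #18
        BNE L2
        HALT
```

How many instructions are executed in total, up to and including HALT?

MOV r5, #9 → r5=9
MOV r2, #7 → r2=7
MOV r7, #4 → r7=4
MOV r3, #200 → r3=200
LDR r2, [r3] → r2=M[200]=26
SUB r5, r5, r2 → r5=9-26=-17
ADD r5, r5, r7 → r5=(-17)+4=-13
ADD r3, r3, #4 → r3=200+4=204
ADD r7, r7, #2 → r7=4+2=6
CMP r7, #18  (cmp 6,18)
BNE L2: taken
LDR r2, [r3] → r2=M[204]=21
SUB r5, r5, r2 → r5=(-13)-21=-34
ADD r5, r5, r7 → r5=(-34)+6=-28
ADD r3, r3, #4 → r3=204+4=208
ADD r7, r7, #2 → r7=6+2=8
CMP r7, #18  (cmp 8,18)
BNE L2: taken
LDR r2, [r3] → r2=M[208]=5
SUB r5, r5, r2 → r5=(-28)-5=-33
ADD r5, r5, r7 → r5=(-33)+8=-25
ADD r3, r3, #4 → r3=208+4=212
ADD r7, r7, #2 → r7=8+2=10
CMP r7, #18  (cmp 10,18)
BNE L2: taken
LDR r2, [r3] → r2=M[212]=6
SUB r5, r5, r2 → r5=(-25)-6=-31
ADD r5, r5, r7 → r5=(-31)+10=-21
ADD r3, r3, #4 → r3=212+4=216
ADD r7, r7, #2 → r7=10+2=12
CMP r7, #18  (cmp 12,18)
BNE L2: taken
LDR r2, [r3] → r2=M[216]=11
SUB r5, r5, r2 → r5=(-21)-11=-32
ADD r5, r5, r7 → r5=(-32)+12=-20
ADD r3, r3, #4 → r3=216+4=220
ADD r7, r7, #2 → r7=12+2=14
CMP r7, #18  (cmp 14,18)
BNE L2: taken
LDR r2, [r3] → r2=M[220]=-8
SUB r5, r5, r2 → r5=(-20)-(-8)=-12
ADD r5, r5, r7 → r5=(-12)+14=2
ADD r3, r3, #4 → r3=220+4=224
ADD r7, r7, #2 → r7=14+2=16
CMP r7, #18  (cmp 16,18)
BNE L2: taken
LDR r2, [r3] → r2=M[224]=5
SUB r5, r5, r2 → r5=2-5=-3
ADD r5, r5, r7 → r5=(-3)+16=13
ADD r3, r3, #4 → r3=224+4=228
ADD r7, r7, #2 → r7=16+2=18
CMP r7, #18  (cmp 18,18)
BNE L2: not taken
halt.
Total executed instructions: 54.

54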